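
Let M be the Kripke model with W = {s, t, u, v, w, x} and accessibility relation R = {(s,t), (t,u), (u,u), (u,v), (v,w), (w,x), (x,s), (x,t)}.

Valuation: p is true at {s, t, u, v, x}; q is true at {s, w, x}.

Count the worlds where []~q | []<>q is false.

s: []~q is T, []<>q is F. ✓
t: []~q is T, []<>q is F. ✓
u: []~q is T, []<>q is F. ✓
v: []~q is F, []<>q is T. ✓
w: []~q is F, []<>q is T. ✓
x: []~q is F, []<>q is F. ✗
Satisfying worlds: {s, t, u, v, w}.
So []~q | []<>q fails at the other 1 world.

1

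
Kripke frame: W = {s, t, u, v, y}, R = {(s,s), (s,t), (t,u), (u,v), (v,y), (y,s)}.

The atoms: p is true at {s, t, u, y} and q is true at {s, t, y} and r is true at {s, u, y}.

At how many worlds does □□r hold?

2

s: successors {s, t}; □r there: s:F, t:T. ✗
t: successors {u}; □r there: u:F. ✗
u: successors {v}; □r there: v:T. ✓
v: successors {y}; □r there: y:T. ✓
y: successors {s}; □r there: s:F. ✗
Satisfying worlds: {u, v}.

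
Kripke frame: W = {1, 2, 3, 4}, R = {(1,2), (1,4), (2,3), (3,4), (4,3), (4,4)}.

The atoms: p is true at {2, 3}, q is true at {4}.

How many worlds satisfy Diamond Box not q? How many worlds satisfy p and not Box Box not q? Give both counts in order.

1 and 2

For Diamond Box not q:
1: successors {2, 4}; Box not q there: 2:T, 4:F. ✓
2: successors {3}; Box not q there: 3:F. ✗
3: successors {4}; Box not q there: 4:F. ✗
4: successors {3, 4}; Box not q there: 3:F, 4:F. ✗
— 1 world.
For p and not Box Box not q:
1: p is F, not Box Box not q is T. ✗
2: p is T, not Box Box not q is T. ✓
3: p is T, not Box Box not q is T. ✓
4: p is F, not Box Box not q is T. ✗
— 2 worlds.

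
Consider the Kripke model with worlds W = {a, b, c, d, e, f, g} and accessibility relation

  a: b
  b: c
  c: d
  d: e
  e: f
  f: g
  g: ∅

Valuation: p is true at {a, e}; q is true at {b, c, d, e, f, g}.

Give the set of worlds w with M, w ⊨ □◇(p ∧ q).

a: successors {b}; ◇(p ∧ q) there: b:F. ✗
b: successors {c}; ◇(p ∧ q) there: c:F. ✗
c: successors {d}; ◇(p ∧ q) there: d:T. ✓
d: successors {e}; ◇(p ∧ q) there: e:F. ✗
e: successors {f}; ◇(p ∧ q) there: f:F. ✗
f: successors {g}; ◇(p ∧ q) there: g:F. ✗
g: no successors, so □◇(p ∧ q) holds vacuously. ✓

{c, g}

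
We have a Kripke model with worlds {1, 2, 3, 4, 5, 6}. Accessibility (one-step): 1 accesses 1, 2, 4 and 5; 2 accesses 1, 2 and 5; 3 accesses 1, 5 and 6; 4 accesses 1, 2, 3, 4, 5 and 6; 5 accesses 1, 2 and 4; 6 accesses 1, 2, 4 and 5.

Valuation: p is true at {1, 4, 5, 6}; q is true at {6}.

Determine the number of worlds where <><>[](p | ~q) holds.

1: successors {1, 2, 4, 5}; <>[](p | ~q) there: 1:T, 2:T, 4:T, 5:T. ✓
2: successors {1, 2, 5}; <>[](p | ~q) there: 1:T, 2:T, 5:T. ✓
3: successors {1, 5, 6}; <>[](p | ~q) there: 1:T, 5:T, 6:T. ✓
4: successors {1, 2, 3, 4, 5, 6}; <>[](p | ~q) there: 1:T, 2:T, 3:T, 4:T, 5:T, 6:T. ✓
5: successors {1, 2, 4}; <>[](p | ~q) there: 1:T, 2:T, 4:T. ✓
6: successors {1, 2, 4, 5}; <>[](p | ~q) there: 1:T, 2:T, 4:T, 5:T. ✓
Satisfying worlds: {1, 2, 3, 4, 5, 6}.

6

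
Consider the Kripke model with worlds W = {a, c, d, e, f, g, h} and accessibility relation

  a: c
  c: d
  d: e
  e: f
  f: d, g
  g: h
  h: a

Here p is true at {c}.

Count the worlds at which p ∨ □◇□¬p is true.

a: p is F, □◇□¬p is T. ✓
c: p is T, □◇□¬p is T. ✓
d: p is F, □◇□¬p is T. ✓
e: p is F, □◇□¬p is T. ✓
f: p is F, □◇□¬p is T. ✓
g: p is F, □◇□¬p is F. ✗
h: p is F, □◇□¬p is T. ✓
Satisfying worlds: {a, c, d, e, f, h}.

6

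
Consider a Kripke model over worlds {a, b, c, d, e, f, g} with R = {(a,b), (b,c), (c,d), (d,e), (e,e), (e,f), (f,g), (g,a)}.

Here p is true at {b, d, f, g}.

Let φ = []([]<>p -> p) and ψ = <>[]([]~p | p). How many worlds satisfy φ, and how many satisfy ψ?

For []([]<>p -> p):
a: successors {b}; []<>p -> p there: b:T. ✓
b: successors {c}; []<>p -> p there: c:T. ✓
c: successors {d}; []<>p -> p there: d:T. ✓
d: successors {e}; []<>p -> p there: e:F. ✗
e: successors {e, f}; []<>p -> p there: e:F, f:T. ✗
f: successors {g}; []<>p -> p there: g:T. ✓
g: successors {a}; []<>p -> p there: a:T. ✓
— 5 worlds.
For <>[]([]~p | p):
a: successors {b}; []([]~p | p) there: b:F. ✗
b: successors {c}; []([]~p | p) there: c:T. ✓
c: successors {d}; []([]~p | p) there: d:F. ✗
d: successors {e}; []([]~p | p) there: e:F. ✗
e: successors {e, f}; []([]~p | p) there: e:F, f:T. ✓
f: successors {g}; []([]~p | p) there: g:F. ✗
g: successors {a}; []([]~p | p) there: a:T. ✓
— 3 worlds.

5 and 3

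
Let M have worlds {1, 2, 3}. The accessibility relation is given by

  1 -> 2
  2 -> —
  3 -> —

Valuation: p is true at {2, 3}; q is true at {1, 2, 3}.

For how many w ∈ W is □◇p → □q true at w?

3

1: □◇p is F, □q is T. ✓
2: □◇p is T, □q is T. ✓
3: □◇p is T, □q is T. ✓
Satisfying worlds: {1, 2, 3}.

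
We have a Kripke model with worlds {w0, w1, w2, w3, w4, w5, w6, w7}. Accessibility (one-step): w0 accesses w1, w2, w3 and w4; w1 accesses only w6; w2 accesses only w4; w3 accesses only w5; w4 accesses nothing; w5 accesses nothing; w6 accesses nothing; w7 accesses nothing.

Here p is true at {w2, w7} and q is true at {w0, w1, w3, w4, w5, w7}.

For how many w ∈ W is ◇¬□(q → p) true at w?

w0: successors {w1, w2, w3, w4}; ¬□(q → p) there: w1:F, w2:T, w3:T, w4:F. ✓
w1: successors {w6}; ¬□(q → p) there: w6:F. ✗
w2: successors {w4}; ¬□(q → p) there: w4:F. ✗
w3: successors {w5}; ¬□(q → p) there: w5:F. ✗
w4: no successors, so ◇¬□(q → p) fails. ✗
w5: no successors, so ◇¬□(q → p) fails. ✗
w6: no successors, so ◇¬□(q → p) fails. ✗
w7: no successors, so ◇¬□(q → p) fails. ✗
Satisfying worlds: {w0}.

1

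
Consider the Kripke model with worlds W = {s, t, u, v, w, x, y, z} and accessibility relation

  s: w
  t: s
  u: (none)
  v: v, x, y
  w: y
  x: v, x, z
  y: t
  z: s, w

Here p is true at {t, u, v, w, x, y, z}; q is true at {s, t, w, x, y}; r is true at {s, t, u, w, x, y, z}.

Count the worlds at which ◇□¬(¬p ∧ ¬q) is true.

7

s: successors {w}; □¬(¬p ∧ ¬q) there: w:T. ✓
t: successors {s}; □¬(¬p ∧ ¬q) there: s:T. ✓
u: no successors, so ◇□¬(¬p ∧ ¬q) fails. ✗
v: successors {v, x, y}; □¬(¬p ∧ ¬q) there: v:T, x:T, y:T. ✓
w: successors {y}; □¬(¬p ∧ ¬q) there: y:T. ✓
x: successors {v, x, z}; □¬(¬p ∧ ¬q) there: v:T, x:T, z:T. ✓
y: successors {t}; □¬(¬p ∧ ¬q) there: t:T. ✓
z: successors {s, w}; □¬(¬p ∧ ¬q) there: s:T, w:T. ✓
Satisfying worlds: {s, t, v, w, x, y, z}.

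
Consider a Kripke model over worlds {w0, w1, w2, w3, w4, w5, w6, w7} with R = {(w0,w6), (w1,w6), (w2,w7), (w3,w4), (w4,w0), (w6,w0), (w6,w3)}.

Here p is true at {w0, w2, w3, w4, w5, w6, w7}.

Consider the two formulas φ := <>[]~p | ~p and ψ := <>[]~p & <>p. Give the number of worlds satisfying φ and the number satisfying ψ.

For <>[]~p | ~p:
w0: <>[]~p is F, ~p is F. ✗
w1: <>[]~p is F, ~p is T. ✓
w2: <>[]~p is T, ~p is F. ✓
w3: <>[]~p is F, ~p is F. ✗
w4: <>[]~p is F, ~p is F. ✗
w5: <>[]~p is F, ~p is F. ✗
w6: <>[]~p is F, ~p is F. ✗
w7: <>[]~p is F, ~p is F. ✗
— 2 worlds.
For <>[]~p & <>p:
w0: <>[]~p is F, <>p is T. ✗
w1: <>[]~p is F, <>p is T. ✗
w2: <>[]~p is T, <>p is T. ✓
w3: <>[]~p is F, <>p is T. ✗
w4: <>[]~p is F, <>p is T. ✗
w5: <>[]~p is F, <>p is F. ✗
w6: <>[]~p is F, <>p is T. ✗
w7: <>[]~p is F, <>p is F. ✗
— 1 world.

2 and 1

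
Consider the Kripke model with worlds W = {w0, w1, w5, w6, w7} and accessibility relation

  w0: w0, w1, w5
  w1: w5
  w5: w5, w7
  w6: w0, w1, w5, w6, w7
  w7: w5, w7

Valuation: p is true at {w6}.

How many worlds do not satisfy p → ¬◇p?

w0: p is F, ¬◇p is T. ✓
w1: p is F, ¬◇p is T. ✓
w5: p is F, ¬◇p is T. ✓
w6: p is T, ¬◇p is F. ✗
w7: p is F, ¬◇p is T. ✓
Satisfying worlds: {w0, w1, w5, w7}.
So p → ¬◇p fails at the other 1 world.

1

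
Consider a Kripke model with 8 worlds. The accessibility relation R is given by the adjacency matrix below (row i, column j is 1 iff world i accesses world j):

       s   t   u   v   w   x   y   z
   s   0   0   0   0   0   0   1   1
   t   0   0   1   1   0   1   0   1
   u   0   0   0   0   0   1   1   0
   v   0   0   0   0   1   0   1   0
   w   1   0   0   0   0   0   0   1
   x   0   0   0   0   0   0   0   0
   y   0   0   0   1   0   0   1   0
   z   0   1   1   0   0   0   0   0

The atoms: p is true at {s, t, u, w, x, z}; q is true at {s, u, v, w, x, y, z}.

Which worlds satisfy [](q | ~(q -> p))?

{s, t, u, v, w, x, y}

s: successors {y, z}; q | ~(q -> p) there: y:T, z:T. ✓
t: successors {u, v, x, z}; q | ~(q -> p) there: u:T, v:T, x:T, z:T. ✓
u: successors {x, y}; q | ~(q -> p) there: x:T, y:T. ✓
v: successors {w, y}; q | ~(q -> p) there: w:T, y:T. ✓
w: successors {s, z}; q | ~(q -> p) there: s:T, z:T. ✓
x: no successors, so [](q | ~(q -> p)) holds vacuously. ✓
y: successors {v, y}; q | ~(q -> p) there: v:T, y:T. ✓
z: successors {t, u}; q | ~(q -> p) there: t:F, u:T. ✗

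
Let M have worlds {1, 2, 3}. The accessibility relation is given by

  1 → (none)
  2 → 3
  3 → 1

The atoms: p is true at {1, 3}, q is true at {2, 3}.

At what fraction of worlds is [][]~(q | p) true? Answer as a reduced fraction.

2/3

1: no successors, so [][]~(q | p) holds vacuously. ✓
2: successors {3}; []~(q | p) there: 3:F. ✗
3: successors {1}; []~(q | p) there: 1:T. ✓
That's 2 of 3 worlds, so 2/3.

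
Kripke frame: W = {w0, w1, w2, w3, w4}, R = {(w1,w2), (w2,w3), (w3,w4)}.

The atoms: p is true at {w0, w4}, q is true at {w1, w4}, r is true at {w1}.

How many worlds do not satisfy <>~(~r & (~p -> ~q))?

5

w0: no successors, so <>~(~r & (~p -> ~q)) fails. ✗
w1: successors {w2}; ~(~r & (~p -> ~q)) there: w2:F. ✗
w2: successors {w3}; ~(~r & (~p -> ~q)) there: w3:F. ✗
w3: successors {w4}; ~(~r & (~p -> ~q)) there: w4:F. ✗
w4: no successors, so <>~(~r & (~p -> ~q)) fails. ✗
Satisfying worlds: ∅.
So <>~(~r & (~p -> ~q)) fails at the other 5 worlds.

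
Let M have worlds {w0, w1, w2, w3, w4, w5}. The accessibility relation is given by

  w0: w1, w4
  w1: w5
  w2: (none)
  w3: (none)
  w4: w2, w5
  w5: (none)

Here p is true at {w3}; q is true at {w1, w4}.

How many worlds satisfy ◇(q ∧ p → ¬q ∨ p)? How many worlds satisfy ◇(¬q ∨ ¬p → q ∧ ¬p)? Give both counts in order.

3 and 1

For ◇(q ∧ p → ¬q ∨ p):
w0: successors {w1, w4}; q ∧ p → ¬q ∨ p there: w1:T, w4:T. ✓
w1: successors {w5}; q ∧ p → ¬q ∨ p there: w5:T. ✓
w2: no successors, so ◇(q ∧ p → ¬q ∨ p) fails. ✗
w3: no successors, so ◇(q ∧ p → ¬q ∨ p) fails. ✗
w4: successors {w2, w5}; q ∧ p → ¬q ∨ p there: w2:T, w5:T. ✓
w5: no successors, so ◇(q ∧ p → ¬q ∨ p) fails. ✗
— 3 worlds.
For ◇(¬q ∨ ¬p → q ∧ ¬p):
w0: successors {w1, w4}; ¬q ∨ ¬p → q ∧ ¬p there: w1:T, w4:T. ✓
w1: successors {w5}; ¬q ∨ ¬p → q ∧ ¬p there: w5:F. ✗
w2: no successors, so ◇(¬q ∨ ¬p → q ∧ ¬p) fails. ✗
w3: no successors, so ◇(¬q ∨ ¬p → q ∧ ¬p) fails. ✗
w4: successors {w2, w5}; ¬q ∨ ¬p → q ∧ ¬p there: w2:F, w5:F. ✗
w5: no successors, so ◇(¬q ∨ ¬p → q ∧ ¬p) fails. ✗
— 1 world.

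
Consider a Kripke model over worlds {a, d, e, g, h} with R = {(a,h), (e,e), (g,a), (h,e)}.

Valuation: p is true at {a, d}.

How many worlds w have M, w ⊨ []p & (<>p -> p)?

a: []p is F, <>p -> p is T. ✗
d: []p is T, <>p -> p is T. ✓
e: []p is F, <>p -> p is T. ✗
g: []p is T, <>p -> p is F. ✗
h: []p is F, <>p -> p is T. ✗
Satisfying worlds: {d}.

1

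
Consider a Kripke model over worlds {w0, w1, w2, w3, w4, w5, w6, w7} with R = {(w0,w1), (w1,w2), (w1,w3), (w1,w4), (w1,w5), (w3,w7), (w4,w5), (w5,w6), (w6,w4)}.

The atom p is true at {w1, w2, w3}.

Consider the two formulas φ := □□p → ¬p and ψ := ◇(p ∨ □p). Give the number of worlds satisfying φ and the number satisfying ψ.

6 and 3

For □□p → ¬p:
w0: □□p is F, ¬p is T. ✓
w1: □□p is F, ¬p is F. ✓
w2: □□p is T, ¬p is F. ✗
w3: □□p is T, ¬p is F. ✗
w4: □□p is F, ¬p is T. ✓
w5: □□p is F, ¬p is T. ✓
w6: □□p is F, ¬p is T. ✓
w7: □□p is T, ¬p is T. ✓
— 6 worlds.
For ◇(p ∨ □p):
w0: successors {w1}; p ∨ □p there: w1:T. ✓
w1: successors {w2, w3, w4, w5}; p ∨ □p there: w2:T, w3:T, w4:F, w5:F. ✓
w2: no successors, so ◇(p ∨ □p) fails. ✗
w3: successors {w7}; p ∨ □p there: w7:T. ✓
w4: successors {w5}; p ∨ □p there: w5:F. ✗
w5: successors {w6}; p ∨ □p there: w6:F. ✗
w6: successors {w4}; p ∨ □p there: w4:F. ✗
w7: no successors, so ◇(p ∨ □p) fails. ✗
— 3 worlds.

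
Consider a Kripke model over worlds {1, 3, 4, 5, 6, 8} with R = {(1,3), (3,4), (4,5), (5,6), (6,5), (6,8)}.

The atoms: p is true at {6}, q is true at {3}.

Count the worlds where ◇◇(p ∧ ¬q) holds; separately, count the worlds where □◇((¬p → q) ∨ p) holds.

2 and 2

For ◇◇(p ∧ ¬q):
1: successors {3}; ◇(p ∧ ¬q) there: 3:F. ✗
3: successors {4}; ◇(p ∧ ¬q) there: 4:F. ✗
4: successors {5}; ◇(p ∧ ¬q) there: 5:T. ✓
5: successors {6}; ◇(p ∧ ¬q) there: 6:F. ✗
6: successors {5, 8}; ◇(p ∧ ¬q) there: 5:T, 8:F. ✓
8: no successors, so ◇◇(p ∧ ¬q) fails. ✗
— 2 worlds.
For □◇((¬p → q) ∨ p):
1: successors {3}; ◇((¬p → q) ∨ p) there: 3:F. ✗
3: successors {4}; ◇((¬p → q) ∨ p) there: 4:F. ✗
4: successors {5}; ◇((¬p → q) ∨ p) there: 5:T. ✓
5: successors {6}; ◇((¬p → q) ∨ p) there: 6:F. ✗
6: successors {5, 8}; ◇((¬p → q) ∨ p) there: 5:T, 8:F. ✗
8: no successors, so □◇((¬p → q) ∨ p) holds vacuously. ✓
— 2 worlds.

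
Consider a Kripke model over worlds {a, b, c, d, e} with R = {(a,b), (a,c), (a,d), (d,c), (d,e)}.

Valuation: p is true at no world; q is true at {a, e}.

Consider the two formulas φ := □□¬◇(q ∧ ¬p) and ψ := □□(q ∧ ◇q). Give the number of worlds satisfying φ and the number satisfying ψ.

5 and 4

For □□¬◇(q ∧ ¬p):
a: successors {b, c, d}; □¬◇(q ∧ ¬p) there: b:T, c:T, d:T. ✓
b: no successors, so □□¬◇(q ∧ ¬p) holds vacuously. ✓
c: no successors, so □□¬◇(q ∧ ¬p) holds vacuously. ✓
d: successors {c, e}; □¬◇(q ∧ ¬p) there: c:T, e:T. ✓
e: no successors, so □□¬◇(q ∧ ¬p) holds vacuously. ✓
— 5 worlds.
For □□(q ∧ ◇q):
a: successors {b, c, d}; □(q ∧ ◇q) there: b:T, c:T, d:F. ✗
b: no successors, so □□(q ∧ ◇q) holds vacuously. ✓
c: no successors, so □□(q ∧ ◇q) holds vacuously. ✓
d: successors {c, e}; □(q ∧ ◇q) there: c:T, e:T. ✓
e: no successors, so □□(q ∧ ◇q) holds vacuously. ✓
— 4 worlds.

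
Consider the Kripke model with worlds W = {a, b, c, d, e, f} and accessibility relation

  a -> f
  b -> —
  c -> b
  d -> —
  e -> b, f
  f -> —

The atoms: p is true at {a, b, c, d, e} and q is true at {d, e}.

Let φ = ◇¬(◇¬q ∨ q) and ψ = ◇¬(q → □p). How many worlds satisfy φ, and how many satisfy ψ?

3 and 0

For ◇¬(◇¬q ∨ q):
a: successors {f}; ¬(◇¬q ∨ q) there: f:T. ✓
b: no successors, so ◇¬(◇¬q ∨ q) fails. ✗
c: successors {b}; ¬(◇¬q ∨ q) there: b:T. ✓
d: no successors, so ◇¬(◇¬q ∨ q) fails. ✗
e: successors {b, f}; ¬(◇¬q ∨ q) there: b:T, f:T. ✓
f: no successors, so ◇¬(◇¬q ∨ q) fails. ✗
— 3 worlds.
For ◇¬(q → □p):
a: successors {f}; ¬(q → □p) there: f:F. ✗
b: no successors, so ◇¬(q → □p) fails. ✗
c: successors {b}; ¬(q → □p) there: b:F. ✗
d: no successors, so ◇¬(q → □p) fails. ✗
e: successors {b, f}; ¬(q → □p) there: b:F, f:F. ✗
f: no successors, so ◇¬(q → □p) fails. ✗
— 0 worlds.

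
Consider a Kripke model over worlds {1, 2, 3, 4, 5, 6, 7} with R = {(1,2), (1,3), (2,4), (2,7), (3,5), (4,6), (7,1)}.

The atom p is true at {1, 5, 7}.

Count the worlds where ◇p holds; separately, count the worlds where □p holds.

3 and 4

For ◇p:
1: successors {2, 3}; p there: 2:F, 3:F. ✗
2: successors {4, 7}; p there: 4:F, 7:T. ✓
3: successors {5}; p there: 5:T. ✓
4: successors {6}; p there: 6:F. ✗
5: no successors, so ◇p fails. ✗
6: no successors, so ◇p fails. ✗
7: successors {1}; p there: 1:T. ✓
— 3 worlds.
For □p:
1: successors {2, 3}; p there: 2:F, 3:F. ✗
2: successors {4, 7}; p there: 4:F, 7:T. ✗
3: successors {5}; p there: 5:T. ✓
4: successors {6}; p there: 6:F. ✗
5: no successors, so □p holds vacuously. ✓
6: no successors, so □p holds vacuously. ✓
7: successors {1}; p there: 1:T. ✓
— 4 worlds.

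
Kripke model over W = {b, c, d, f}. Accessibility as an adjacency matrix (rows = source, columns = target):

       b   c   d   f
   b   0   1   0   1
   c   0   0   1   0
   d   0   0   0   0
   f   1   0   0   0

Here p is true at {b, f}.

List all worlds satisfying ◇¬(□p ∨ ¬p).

{f}

b: successors {c, f}; ¬(□p ∨ ¬p) there: c:F, f:F. ✗
c: successors {d}; ¬(□p ∨ ¬p) there: d:F. ✗
d: no successors, so ◇¬(□p ∨ ¬p) fails. ✗
f: successors {b}; ¬(□p ∨ ¬p) there: b:T. ✓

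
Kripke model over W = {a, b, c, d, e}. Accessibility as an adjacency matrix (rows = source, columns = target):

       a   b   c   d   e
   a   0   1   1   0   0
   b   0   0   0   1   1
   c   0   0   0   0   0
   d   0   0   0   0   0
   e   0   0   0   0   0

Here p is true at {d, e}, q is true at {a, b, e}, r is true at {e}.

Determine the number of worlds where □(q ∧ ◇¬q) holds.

a: successors {b, c}; q ∧ ◇¬q there: b:T, c:F. ✗
b: successors {d, e}; q ∧ ◇¬q there: d:F, e:F. ✗
c: no successors, so □(q ∧ ◇¬q) holds vacuously. ✓
d: no successors, so □(q ∧ ◇¬q) holds vacuously. ✓
e: no successors, so □(q ∧ ◇¬q) holds vacuously. ✓
Satisfying worlds: {c, d, e}.

3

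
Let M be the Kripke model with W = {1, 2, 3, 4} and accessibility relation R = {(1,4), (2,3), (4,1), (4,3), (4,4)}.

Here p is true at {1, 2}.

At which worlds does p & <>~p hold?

1: p is T, <>~p is T. ✓
2: p is T, <>~p is T. ✓
3: p is F, <>~p is F. ✗
4: p is F, <>~p is T. ✗

{1, 2}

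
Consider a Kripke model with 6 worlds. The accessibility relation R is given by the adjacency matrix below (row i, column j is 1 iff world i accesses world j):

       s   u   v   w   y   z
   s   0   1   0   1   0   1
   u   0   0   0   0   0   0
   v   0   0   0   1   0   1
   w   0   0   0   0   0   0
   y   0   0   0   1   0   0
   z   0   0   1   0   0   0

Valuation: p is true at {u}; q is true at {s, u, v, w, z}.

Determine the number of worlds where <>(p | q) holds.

s: successors {u, w, z}; p | q there: u:T, w:T, z:T. ✓
u: no successors, so <>(p | q) fails. ✗
v: successors {w, z}; p | q there: w:T, z:T. ✓
w: no successors, so <>(p | q) fails. ✗
y: successors {w}; p | q there: w:T. ✓
z: successors {v}; p | q there: v:T. ✓
Satisfying worlds: {s, v, y, z}.

4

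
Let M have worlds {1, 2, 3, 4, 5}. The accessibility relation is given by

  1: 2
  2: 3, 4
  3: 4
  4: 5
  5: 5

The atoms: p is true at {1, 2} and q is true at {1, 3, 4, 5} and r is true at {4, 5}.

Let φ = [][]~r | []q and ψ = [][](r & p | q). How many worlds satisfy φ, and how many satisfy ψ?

For [][]~r | []q:
1: [][]~r is F, []q is F. ✗
2: [][]~r is F, []q is T. ✓
3: [][]~r is F, []q is T. ✓
4: [][]~r is F, []q is T. ✓
5: [][]~r is F, []q is T. ✓
— 4 worlds.
For [][](r & p | q):
1: successors {2}; [](r & p | q) there: 2:T. ✓
2: successors {3, 4}; [](r & p | q) there: 3:T, 4:T. ✓
3: successors {4}; [](r & p | q) there: 4:T. ✓
4: successors {5}; [](r & p | q) there: 5:T. ✓
5: successors {5}; [](r & p | q) there: 5:T. ✓
— 5 worlds.

4 and 5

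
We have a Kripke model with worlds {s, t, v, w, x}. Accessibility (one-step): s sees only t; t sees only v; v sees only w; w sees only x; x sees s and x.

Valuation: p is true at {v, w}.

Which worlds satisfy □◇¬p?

{v, w, x}

s: successors {t}; ◇¬p there: t:F. ✗
t: successors {v}; ◇¬p there: v:F. ✗
v: successors {w}; ◇¬p there: w:T. ✓
w: successors {x}; ◇¬p there: x:T. ✓
x: successors {s, x}; ◇¬p there: s:T, x:T. ✓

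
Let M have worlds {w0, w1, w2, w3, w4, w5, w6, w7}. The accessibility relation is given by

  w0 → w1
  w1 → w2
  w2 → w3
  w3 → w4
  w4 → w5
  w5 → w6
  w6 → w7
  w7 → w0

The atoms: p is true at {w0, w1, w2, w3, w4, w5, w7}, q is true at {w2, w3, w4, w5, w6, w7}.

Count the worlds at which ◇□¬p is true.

1

w0: successors {w1}; □¬p there: w1:F. ✗
w1: successors {w2}; □¬p there: w2:F. ✗
w2: successors {w3}; □¬p there: w3:F. ✗
w3: successors {w4}; □¬p there: w4:F. ✗
w4: successors {w5}; □¬p there: w5:T. ✓
w5: successors {w6}; □¬p there: w6:F. ✗
w6: successors {w7}; □¬p there: w7:F. ✗
w7: successors {w0}; □¬p there: w0:F. ✗
Satisfying worlds: {w4}.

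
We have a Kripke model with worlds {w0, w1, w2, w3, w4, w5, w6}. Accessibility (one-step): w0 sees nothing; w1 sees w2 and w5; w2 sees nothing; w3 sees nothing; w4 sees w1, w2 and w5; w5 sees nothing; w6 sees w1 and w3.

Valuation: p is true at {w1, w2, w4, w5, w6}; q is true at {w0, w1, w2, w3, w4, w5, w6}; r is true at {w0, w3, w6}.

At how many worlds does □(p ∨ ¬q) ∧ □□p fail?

1

w0: □(p ∨ ¬q) is T, □□p is T. ✓
w1: □(p ∨ ¬q) is T, □□p is T. ✓
w2: □(p ∨ ¬q) is T, □□p is T. ✓
w3: □(p ∨ ¬q) is T, □□p is T. ✓
w4: □(p ∨ ¬q) is T, □□p is T. ✓
w5: □(p ∨ ¬q) is T, □□p is T. ✓
w6: □(p ∨ ¬q) is F, □□p is T. ✗
Satisfying worlds: {w0, w1, w2, w3, w4, w5}.
So □(p ∨ ¬q) ∧ □□p fails at the other 1 world.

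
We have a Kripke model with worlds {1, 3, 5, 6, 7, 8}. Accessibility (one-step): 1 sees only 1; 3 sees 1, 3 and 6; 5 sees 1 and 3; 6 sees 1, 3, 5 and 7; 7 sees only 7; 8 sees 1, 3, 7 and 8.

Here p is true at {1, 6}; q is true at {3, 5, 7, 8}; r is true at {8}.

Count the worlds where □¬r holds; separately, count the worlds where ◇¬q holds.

5 and 5

For □¬r:
1: successors {1}; ¬r there: 1:T. ✓
3: successors {1, 3, 6}; ¬r there: 1:T, 3:T, 6:T. ✓
5: successors {1, 3}; ¬r there: 1:T, 3:T. ✓
6: successors {1, 3, 5, 7}; ¬r there: 1:T, 3:T, 5:T, 7:T. ✓
7: successors {7}; ¬r there: 7:T. ✓
8: successors {1, 3, 7, 8}; ¬r there: 1:T, 3:T, 7:T, 8:F. ✗
— 5 worlds.
For ◇¬q:
1: successors {1}; ¬q there: 1:T. ✓
3: successors {1, 3, 6}; ¬q there: 1:T, 3:F, 6:T. ✓
5: successors {1, 3}; ¬q there: 1:T, 3:F. ✓
6: successors {1, 3, 5, 7}; ¬q there: 1:T, 3:F, 5:F, 7:F. ✓
7: successors {7}; ¬q there: 7:F. ✗
8: successors {1, 3, 7, 8}; ¬q there: 1:T, 3:F, 7:F, 8:F. ✓
— 5 worlds.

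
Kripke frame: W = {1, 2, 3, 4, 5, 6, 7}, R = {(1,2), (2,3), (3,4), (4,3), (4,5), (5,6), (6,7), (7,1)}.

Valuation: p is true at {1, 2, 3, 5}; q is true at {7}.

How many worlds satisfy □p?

1: successors {2}; p there: 2:T. ✓
2: successors {3}; p there: 3:T. ✓
3: successors {4}; p there: 4:F. ✗
4: successors {3, 5}; p there: 3:T, 5:T. ✓
5: successors {6}; p there: 6:F. ✗
6: successors {7}; p there: 7:F. ✗
7: successors {1}; p there: 1:T. ✓
Satisfying worlds: {1, 2, 4, 7}.

4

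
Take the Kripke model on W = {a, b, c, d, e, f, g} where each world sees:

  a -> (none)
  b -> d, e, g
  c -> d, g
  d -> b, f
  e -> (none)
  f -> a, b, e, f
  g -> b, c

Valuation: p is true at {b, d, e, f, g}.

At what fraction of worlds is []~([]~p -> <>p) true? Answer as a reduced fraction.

a: no successors, so []~([]~p -> <>p) holds vacuously. ✓
b: successors {d, e, g}; ~([]~p -> <>p) there: d:F, e:T, g:F. ✗
c: successors {d, g}; ~([]~p -> <>p) there: d:F, g:F. ✗
d: successors {b, f}; ~([]~p -> <>p) there: b:F, f:F. ✗
e: no successors, so []~([]~p -> <>p) holds vacuously. ✓
f: successors {a, b, e, f}; ~([]~p -> <>p) there: a:T, b:F, e:T, f:F. ✗
g: successors {b, c}; ~([]~p -> <>p) there: b:F, c:F. ✗
That's 2 of 7 worlds, so 2/7.

2/7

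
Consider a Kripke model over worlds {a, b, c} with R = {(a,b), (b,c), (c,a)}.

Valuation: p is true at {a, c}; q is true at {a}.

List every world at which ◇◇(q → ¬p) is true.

a: successors {b}; ◇(q → ¬p) there: b:T. ✓
b: successors {c}; ◇(q → ¬p) there: c:F. ✗
c: successors {a}; ◇(q → ¬p) there: a:T. ✓

{a, c}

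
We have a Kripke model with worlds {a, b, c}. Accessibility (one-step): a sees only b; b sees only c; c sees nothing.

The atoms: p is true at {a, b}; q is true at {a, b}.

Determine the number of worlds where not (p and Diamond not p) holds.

a: p and Diamond not p is F. ✓
b: p and Diamond not p is T. ✗
c: p and Diamond not p is F. ✓
Satisfying worlds: {a, c}.

2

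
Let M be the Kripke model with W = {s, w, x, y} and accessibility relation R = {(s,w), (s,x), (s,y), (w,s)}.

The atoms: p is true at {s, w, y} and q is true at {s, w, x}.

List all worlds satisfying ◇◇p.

s: successors {w, x, y}; ◇p there: w:T, x:F, y:F. ✓
w: successors {s}; ◇p there: s:T. ✓
x: no successors, so ◇◇p fails. ✗
y: no successors, so ◇◇p fails. ✗

{s, w}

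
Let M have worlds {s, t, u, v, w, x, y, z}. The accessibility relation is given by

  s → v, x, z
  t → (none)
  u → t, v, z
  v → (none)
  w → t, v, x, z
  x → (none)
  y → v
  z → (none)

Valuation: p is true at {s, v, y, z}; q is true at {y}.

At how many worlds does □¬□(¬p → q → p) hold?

s: successors {v, x, z}; ¬□(¬p → q → p) there: v:F, x:F, z:F. ✗
t: no successors, so □¬□(¬p → q → p) holds vacuously. ✓
u: successors {t, v, z}; ¬□(¬p → q → p) there: t:F, v:F, z:F. ✗
v: no successors, so □¬□(¬p → q → p) holds vacuously. ✓
w: successors {t, v, x, z}; ¬□(¬p → q → p) there: t:F, v:F, x:F, z:F. ✗
x: no successors, so □¬□(¬p → q → p) holds vacuously. ✓
y: successors {v}; ¬□(¬p → q → p) there: v:F. ✗
z: no successors, so □¬□(¬p → q → p) holds vacuously. ✓
Satisfying worlds: {t, v, x, z}.

4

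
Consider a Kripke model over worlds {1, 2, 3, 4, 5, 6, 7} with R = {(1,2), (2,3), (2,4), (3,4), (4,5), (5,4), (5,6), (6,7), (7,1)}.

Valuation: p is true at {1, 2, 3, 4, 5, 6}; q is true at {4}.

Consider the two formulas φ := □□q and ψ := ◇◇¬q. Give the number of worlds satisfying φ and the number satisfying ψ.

For □□q:
1: successors {2}; □q there: 2:F. ✗
2: successors {3, 4}; □q there: 3:T, 4:F. ✗
3: successors {4}; □q there: 4:F. ✗
4: successors {5}; □q there: 5:F. ✗
5: successors {4, 6}; □q there: 4:F, 6:F. ✗
6: successors {7}; □q there: 7:F. ✗
7: successors {1}; □q there: 1:F. ✗
— 0 worlds.
For ◇◇¬q:
1: successors {2}; ◇¬q there: 2:T. ✓
2: successors {3, 4}; ◇¬q there: 3:F, 4:T. ✓
3: successors {4}; ◇¬q there: 4:T. ✓
4: successors {5}; ◇¬q there: 5:T. ✓
5: successors {4, 6}; ◇¬q there: 4:T, 6:T. ✓
6: successors {7}; ◇¬q there: 7:T. ✓
7: successors {1}; ◇¬q there: 1:T. ✓
— 7 worlds.

0 and 7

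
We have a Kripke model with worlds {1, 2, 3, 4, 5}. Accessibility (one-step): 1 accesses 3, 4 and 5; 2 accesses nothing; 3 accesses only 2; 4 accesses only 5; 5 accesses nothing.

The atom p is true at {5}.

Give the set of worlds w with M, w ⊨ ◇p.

{1, 4}

1: successors {3, 4, 5}; p there: 3:F, 4:F, 5:T. ✓
2: no successors, so ◇p fails. ✗
3: successors {2}; p there: 2:F. ✗
4: successors {5}; p there: 5:T. ✓
5: no successors, so ◇p fails. ✗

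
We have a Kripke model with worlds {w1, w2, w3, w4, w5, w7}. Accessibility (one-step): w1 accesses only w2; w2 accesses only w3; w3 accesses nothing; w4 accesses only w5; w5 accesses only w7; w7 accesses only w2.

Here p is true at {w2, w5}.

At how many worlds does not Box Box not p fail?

5

w1: Box Box not p is T. ✗
w2: Box Box not p is T. ✗
w3: Box Box not p is T. ✗
w4: Box Box not p is T. ✗
w5: Box Box not p is F. ✓
w7: Box Box not p is T. ✗
Satisfying worlds: {w5}.
So not Box Box not p fails at the other 5 worlds.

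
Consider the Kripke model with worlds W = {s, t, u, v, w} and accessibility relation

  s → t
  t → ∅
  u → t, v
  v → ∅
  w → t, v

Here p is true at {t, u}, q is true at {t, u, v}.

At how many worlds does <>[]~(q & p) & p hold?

s: <>[]~(q & p) is T, p is F. ✗
t: <>[]~(q & p) is F, p is T. ✗
u: <>[]~(q & p) is T, p is T. ✓
v: <>[]~(q & p) is F, p is F. ✗
w: <>[]~(q & p) is T, p is F. ✗
Satisfying worlds: {u}.

1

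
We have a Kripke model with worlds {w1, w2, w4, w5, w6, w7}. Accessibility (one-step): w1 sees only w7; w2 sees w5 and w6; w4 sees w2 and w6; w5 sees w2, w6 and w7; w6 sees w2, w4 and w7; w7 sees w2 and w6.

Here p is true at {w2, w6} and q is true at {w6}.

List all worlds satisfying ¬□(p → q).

{w4, w5, w6, w7}

w1: □(p → q) is T. ✗
w2: □(p → q) is T. ✗
w4: □(p → q) is F. ✓
w5: □(p → q) is F. ✓
w6: □(p → q) is F. ✓
w7: □(p → q) is F. ✓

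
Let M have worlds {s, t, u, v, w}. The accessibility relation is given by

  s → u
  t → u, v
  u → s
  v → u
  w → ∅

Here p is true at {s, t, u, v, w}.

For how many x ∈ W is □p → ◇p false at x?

s: □p is T, ◇p is T. ✓
t: □p is T, ◇p is T. ✓
u: □p is T, ◇p is T. ✓
v: □p is T, ◇p is T. ✓
w: □p is T, ◇p is F. ✗
Satisfying worlds: {s, t, u, v}.
So □p → ◇p fails at the other 1 world.

1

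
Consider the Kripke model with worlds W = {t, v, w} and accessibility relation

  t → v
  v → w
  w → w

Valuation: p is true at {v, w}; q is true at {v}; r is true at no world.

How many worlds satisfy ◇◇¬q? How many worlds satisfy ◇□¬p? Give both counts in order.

3 and 0

For ◇◇¬q:
t: successors {v}; ◇¬q there: v:T. ✓
v: successors {w}; ◇¬q there: w:T. ✓
w: successors {w}; ◇¬q there: w:T. ✓
— 3 worlds.
For ◇□¬p:
t: successors {v}; □¬p there: v:F. ✗
v: successors {w}; □¬p there: w:F. ✗
w: successors {w}; □¬p there: w:F. ✗
— 0 worlds.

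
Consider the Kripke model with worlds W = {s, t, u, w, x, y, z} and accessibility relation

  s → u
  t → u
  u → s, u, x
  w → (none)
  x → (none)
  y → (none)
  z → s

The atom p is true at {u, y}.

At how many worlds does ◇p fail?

s: successors {u}; p there: u:T. ✓
t: successors {u}; p there: u:T. ✓
u: successors {s, u, x}; p there: s:F, u:T, x:F. ✓
w: no successors, so ◇p fails. ✗
x: no successors, so ◇p fails. ✗
y: no successors, so ◇p fails. ✗
z: successors {s}; p there: s:F. ✗
Satisfying worlds: {s, t, u}.
So ◇p fails at the other 4 worlds.

4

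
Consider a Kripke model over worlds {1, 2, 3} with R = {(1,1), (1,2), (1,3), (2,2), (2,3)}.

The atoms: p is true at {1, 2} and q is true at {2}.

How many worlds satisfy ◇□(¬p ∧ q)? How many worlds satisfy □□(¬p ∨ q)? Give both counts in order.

For ◇□(¬p ∧ q):
1: successors {1, 2, 3}; □(¬p ∧ q) there: 1:F, 2:F, 3:T. ✓
2: successors {2, 3}; □(¬p ∧ q) there: 2:F, 3:T. ✓
3: no successors, so ◇□(¬p ∧ q) fails. ✗
— 2 worlds.
For □□(¬p ∨ q):
1: successors {1, 2, 3}; □(¬p ∨ q) there: 1:F, 2:T, 3:T. ✗
2: successors {2, 3}; □(¬p ∨ q) there: 2:T, 3:T. ✓
3: no successors, so □□(¬p ∨ q) holds vacuously. ✓
— 2 worlds.

2 and 2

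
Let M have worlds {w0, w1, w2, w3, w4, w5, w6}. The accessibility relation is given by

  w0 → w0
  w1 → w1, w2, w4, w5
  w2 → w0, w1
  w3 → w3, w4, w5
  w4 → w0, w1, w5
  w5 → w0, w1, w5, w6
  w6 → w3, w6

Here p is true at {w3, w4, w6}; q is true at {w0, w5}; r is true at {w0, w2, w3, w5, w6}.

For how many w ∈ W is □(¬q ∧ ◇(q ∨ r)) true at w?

1

w0: successors {w0}; ¬q ∧ ◇(q ∨ r) there: w0:F. ✗
w1: successors {w1, w2, w4, w5}; ¬q ∧ ◇(q ∨ r) there: w1:T, w2:T, w4:T, w5:F. ✗
w2: successors {w0, w1}; ¬q ∧ ◇(q ∨ r) there: w0:F, w1:T. ✗
w3: successors {w3, w4, w5}; ¬q ∧ ◇(q ∨ r) there: w3:T, w4:T, w5:F. ✗
w4: successors {w0, w1, w5}; ¬q ∧ ◇(q ∨ r) there: w0:F, w1:T, w5:F. ✗
w5: successors {w0, w1, w5, w6}; ¬q ∧ ◇(q ∨ r) there: w0:F, w1:T, w5:F, w6:T. ✗
w6: successors {w3, w6}; ¬q ∧ ◇(q ∨ r) there: w3:T, w6:T. ✓
Satisfying worlds: {w6}.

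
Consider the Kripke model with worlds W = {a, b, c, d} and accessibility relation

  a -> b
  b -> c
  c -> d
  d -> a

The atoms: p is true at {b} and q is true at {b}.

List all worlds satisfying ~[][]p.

a: [][]p is F. ✓
b: [][]p is F. ✓
c: [][]p is F. ✓
d: [][]p is T. ✗

{a, b, c}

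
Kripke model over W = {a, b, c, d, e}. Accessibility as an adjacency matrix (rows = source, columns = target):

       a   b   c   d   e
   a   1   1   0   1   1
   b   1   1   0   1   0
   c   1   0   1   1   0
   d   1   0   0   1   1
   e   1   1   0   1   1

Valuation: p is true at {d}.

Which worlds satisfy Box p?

a: successors {a, b, d, e}; p there: a:F, b:F, d:T, e:F. ✗
b: successors {a, b, d}; p there: a:F, b:F, d:T. ✗
c: successors {a, c, d}; p there: a:F, c:F, d:T. ✗
d: successors {a, d, e}; p there: a:F, d:T, e:F. ✗
e: successors {a, b, d, e}; p there: a:F, b:F, d:T, e:F. ✗

∅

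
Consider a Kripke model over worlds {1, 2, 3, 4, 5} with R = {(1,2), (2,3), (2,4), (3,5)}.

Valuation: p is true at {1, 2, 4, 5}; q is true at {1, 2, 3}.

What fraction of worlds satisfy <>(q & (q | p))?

2/5

1: successors {2}; q & (q | p) there: 2:T. ✓
2: successors {3, 4}; q & (q | p) there: 3:T, 4:F. ✓
3: successors {5}; q & (q | p) there: 5:F. ✗
4: no successors, so <>(q & (q | p)) fails. ✗
5: no successors, so <>(q & (q | p)) fails. ✗
That's 2 of 5 worlds, so 2/5.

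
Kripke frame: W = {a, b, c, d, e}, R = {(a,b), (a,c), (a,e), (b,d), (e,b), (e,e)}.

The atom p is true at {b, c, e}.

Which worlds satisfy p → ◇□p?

a: p is F, ◇□p is T. ✓
b: p is T, ◇□p is T. ✓
c: p is T, ◇□p is F. ✗
d: p is F, ◇□p is F. ✓
e: p is T, ◇□p is T. ✓

{a, b, d, e}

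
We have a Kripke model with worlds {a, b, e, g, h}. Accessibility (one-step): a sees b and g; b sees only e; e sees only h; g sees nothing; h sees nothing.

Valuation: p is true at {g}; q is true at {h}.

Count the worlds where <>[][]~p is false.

a: successors {b, g}; [][]~p there: b:T, g:T. ✓
b: successors {e}; [][]~p there: e:T. ✓
e: successors {h}; [][]~p there: h:T. ✓
g: no successors, so <>[][]~p fails. ✗
h: no successors, so <>[][]~p fails. ✗
Satisfying worlds: {a, b, e}.
So <>[][]~p fails at the other 2 worlds.

2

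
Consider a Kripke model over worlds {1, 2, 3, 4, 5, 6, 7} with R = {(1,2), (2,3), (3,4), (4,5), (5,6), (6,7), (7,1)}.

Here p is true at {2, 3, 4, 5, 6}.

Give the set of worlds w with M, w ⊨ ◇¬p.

1: successors {2}; ¬p there: 2:F. ✗
2: successors {3}; ¬p there: 3:F. ✗
3: successors {4}; ¬p there: 4:F. ✗
4: successors {5}; ¬p there: 5:F. ✗
5: successors {6}; ¬p there: 6:F. ✗
6: successors {7}; ¬p there: 7:T. ✓
7: successors {1}; ¬p there: 1:T. ✓

{6, 7}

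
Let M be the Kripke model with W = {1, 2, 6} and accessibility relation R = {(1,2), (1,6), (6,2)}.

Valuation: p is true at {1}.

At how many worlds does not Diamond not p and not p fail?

1: not Diamond not p is F, not p is F. ✗
2: not Diamond not p is T, not p is T. ✓
6: not Diamond not p is F, not p is T. ✗
Satisfying worlds: {2}.
So not Diamond not p and not p fails at the other 2 worlds.

2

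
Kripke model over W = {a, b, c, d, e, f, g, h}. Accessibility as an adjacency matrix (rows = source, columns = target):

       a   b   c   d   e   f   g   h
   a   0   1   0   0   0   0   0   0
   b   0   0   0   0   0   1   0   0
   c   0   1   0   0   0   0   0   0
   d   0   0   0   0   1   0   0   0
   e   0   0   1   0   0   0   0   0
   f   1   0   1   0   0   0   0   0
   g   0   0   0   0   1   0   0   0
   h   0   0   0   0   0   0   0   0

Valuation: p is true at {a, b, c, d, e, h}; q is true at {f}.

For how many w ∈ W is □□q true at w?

a: successors {b}; □q there: b:T. ✓
b: successors {f}; □q there: f:F. ✗
c: successors {b}; □q there: b:T. ✓
d: successors {e}; □q there: e:F. ✗
e: successors {c}; □q there: c:F. ✗
f: successors {a, c}; □q there: a:F, c:F. ✗
g: successors {e}; □q there: e:F. ✗
h: no successors, so □□q holds vacuously. ✓
Satisfying worlds: {a, c, h}.

3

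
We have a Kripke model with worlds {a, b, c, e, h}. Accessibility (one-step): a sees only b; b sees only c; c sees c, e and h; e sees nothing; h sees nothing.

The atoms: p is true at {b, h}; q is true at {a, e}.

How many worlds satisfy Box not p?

a: successors {b}; not p there: b:F. ✗
b: successors {c}; not p there: c:T. ✓
c: successors {c, e, h}; not p there: c:T, e:T, h:F. ✗
e: no successors, so Box not p holds vacuously. ✓
h: no successors, so Box not p holds vacuously. ✓
Satisfying worlds: {b, e, h}.

3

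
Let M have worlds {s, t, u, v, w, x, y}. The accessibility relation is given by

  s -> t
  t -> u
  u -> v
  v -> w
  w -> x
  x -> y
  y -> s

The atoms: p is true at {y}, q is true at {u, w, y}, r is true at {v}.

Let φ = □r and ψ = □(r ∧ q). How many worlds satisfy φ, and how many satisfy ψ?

For □r:
s: successors {t}; r there: t:F. ✗
t: successors {u}; r there: u:F. ✗
u: successors {v}; r there: v:T. ✓
v: successors {w}; r there: w:F. ✗
w: successors {x}; r there: x:F. ✗
x: successors {y}; r there: y:F. ✗
y: successors {s}; r there: s:F. ✗
— 1 world.
For □(r ∧ q):
s: successors {t}; r ∧ q there: t:F. ✗
t: successors {u}; r ∧ q there: u:F. ✗
u: successors {v}; r ∧ q there: v:F. ✗
v: successors {w}; r ∧ q there: w:F. ✗
w: successors {x}; r ∧ q there: x:F. ✗
x: successors {y}; r ∧ q there: y:F. ✗
y: successors {s}; r ∧ q there: s:F. ✗
— 0 worlds.

1 and 0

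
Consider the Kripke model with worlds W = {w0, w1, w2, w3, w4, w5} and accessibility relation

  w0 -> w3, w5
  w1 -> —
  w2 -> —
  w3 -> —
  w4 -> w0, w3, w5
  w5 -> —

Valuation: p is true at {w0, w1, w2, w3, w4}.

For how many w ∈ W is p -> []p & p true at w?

w0: p is T, []p & p is F. ✗
w1: p is T, []p & p is T. ✓
w2: p is T, []p & p is T. ✓
w3: p is T, []p & p is T. ✓
w4: p is T, []p & p is F. ✗
w5: p is F, []p & p is F. ✓
Satisfying worlds: {w1, w2, w3, w5}.

4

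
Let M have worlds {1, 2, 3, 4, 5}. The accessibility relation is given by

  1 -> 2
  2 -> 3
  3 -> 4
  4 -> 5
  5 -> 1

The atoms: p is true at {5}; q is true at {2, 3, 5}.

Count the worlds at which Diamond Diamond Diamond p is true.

1: successors {2}; Diamond Diamond p there: 2:F. ✗
2: successors {3}; Diamond Diamond p there: 3:T. ✓
3: successors {4}; Diamond Diamond p there: 4:F. ✗
4: successors {5}; Diamond Diamond p there: 5:F. ✗
5: successors {1}; Diamond Diamond p there: 1:F. ✗
Satisfying worlds: {2}.

1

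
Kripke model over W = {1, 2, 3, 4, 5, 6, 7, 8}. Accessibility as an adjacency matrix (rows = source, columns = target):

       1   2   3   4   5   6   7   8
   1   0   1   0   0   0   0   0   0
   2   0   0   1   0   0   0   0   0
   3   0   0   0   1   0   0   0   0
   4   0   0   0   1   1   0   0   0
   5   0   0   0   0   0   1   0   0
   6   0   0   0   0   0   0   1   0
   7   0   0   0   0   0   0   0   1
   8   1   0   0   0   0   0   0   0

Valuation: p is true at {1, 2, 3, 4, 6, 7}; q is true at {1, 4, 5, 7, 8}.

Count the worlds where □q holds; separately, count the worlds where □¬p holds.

For □q:
1: successors {2}; q there: 2:F. ✗
2: successors {3}; q there: 3:F. ✗
3: successors {4}; q there: 4:T. ✓
4: successors {4, 5}; q there: 4:T, 5:T. ✓
5: successors {6}; q there: 6:F. ✗
6: successors {7}; q there: 7:T. ✓
7: successors {8}; q there: 8:T. ✓
8: successors {1}; q there: 1:T. ✓
— 5 worlds.
For □¬p:
1: successors {2}; ¬p there: 2:F. ✗
2: successors {3}; ¬p there: 3:F. ✗
3: successors {4}; ¬p there: 4:F. ✗
4: successors {4, 5}; ¬p there: 4:F, 5:T. ✗
5: successors {6}; ¬p there: 6:F. ✗
6: successors {7}; ¬p there: 7:F. ✗
7: successors {8}; ¬p there: 8:T. ✓
8: successors {1}; ¬p there: 1:F. ✗
— 1 world.

5 and 1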